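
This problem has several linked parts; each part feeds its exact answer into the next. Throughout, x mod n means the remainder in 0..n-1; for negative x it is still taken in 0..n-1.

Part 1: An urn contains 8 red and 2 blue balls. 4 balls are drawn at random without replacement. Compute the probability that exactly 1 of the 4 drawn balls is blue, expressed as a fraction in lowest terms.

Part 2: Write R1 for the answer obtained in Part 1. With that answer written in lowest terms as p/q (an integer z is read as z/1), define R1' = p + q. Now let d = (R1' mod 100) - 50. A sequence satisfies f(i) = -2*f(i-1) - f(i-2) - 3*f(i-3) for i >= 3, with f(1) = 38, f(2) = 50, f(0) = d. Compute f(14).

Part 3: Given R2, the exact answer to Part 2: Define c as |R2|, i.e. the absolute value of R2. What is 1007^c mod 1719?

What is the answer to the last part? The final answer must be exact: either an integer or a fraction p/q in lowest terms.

Part 1: total draws C(10,4) = 210; favorable C(2,1)*C(8,3) = 112; P = 8/15; answer 8/15
Part 2: R1 = 8/15; threaded value p + q = 23; d = -27; f(3) = -2*(50) - 1*(38) - 3*(-27) = -57; iterating: f(3)=-57, f(4)=-50, f(5)=7, f(6)=207, f(7)=-271, f(8)=314, f(9)=-978, f(10)=2455, f(11)=-4874, f(12)=10227, f(13)=-22945, f(14)=50285; answer 50285
Part 3: R2 = 50285; c = 50285; squarings mod 1719: 1007^1=1007, 1007^2=1558, 1007^4=136, 1007^8=1306, 1007^16=388, 1007^32=991, 1007^64=532, 1007^128=1108, 1007^256=298, 1007^512=1135, 1007^1024=694, 1007^2048=316, 1007^4096=154, 1007^8192=1369, 1007^16384=451, 1007^32768=559; 1007^50285 = 1007^1 * 1007^4 * 1007^8 * 1007^32 * 1007^64 * 1007^1024 * 1007^16384 * 1007^32768 = 1682 (mod 1719); answer 1682

1682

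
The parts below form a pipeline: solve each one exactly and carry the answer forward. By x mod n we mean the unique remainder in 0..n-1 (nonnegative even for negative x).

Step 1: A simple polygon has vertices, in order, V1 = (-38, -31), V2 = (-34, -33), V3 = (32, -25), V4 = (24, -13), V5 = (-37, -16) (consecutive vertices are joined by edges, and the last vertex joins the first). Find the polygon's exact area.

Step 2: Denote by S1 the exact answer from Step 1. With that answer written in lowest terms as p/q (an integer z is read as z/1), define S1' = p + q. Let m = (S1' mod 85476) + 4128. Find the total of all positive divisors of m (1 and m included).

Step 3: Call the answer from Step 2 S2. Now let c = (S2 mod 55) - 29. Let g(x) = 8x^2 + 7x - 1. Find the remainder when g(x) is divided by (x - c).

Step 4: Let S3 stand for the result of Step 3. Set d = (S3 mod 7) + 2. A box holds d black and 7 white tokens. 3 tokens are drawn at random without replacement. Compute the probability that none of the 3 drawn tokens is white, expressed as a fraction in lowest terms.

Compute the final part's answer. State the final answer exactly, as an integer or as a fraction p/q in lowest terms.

1/22

Step 1: cross terms: (-38*-33 - -34*-31)=200, (-34*-25 - 32*-33)=1906, (32*-13 - 24*-25)=184, (24*-16 - -37*-13)=-865, (-37*-31 - -38*-16)=539; twice the area = |1964| = 1964; area = 982; answer 982
Step 2: S1 = 982; threaded value p + q = 983; m = 5111; 5111 = 19 * 269; sigma = (1 + 19) * (1 + 269) = 20 * 270 = 5400; answer 5400
Step 3: S2 = 5400; c = -19; remainder = value at the root: 8*(-19)^2 + 7*(-19)^1 - 1 = (2888) + (-133) + (-1) = 2754; answer 2754
Step 4: S3 = 2754; d = 5; total draws C(12,3) = 220; favorable C(5,3) = 10; P = 1/22; answer 1/22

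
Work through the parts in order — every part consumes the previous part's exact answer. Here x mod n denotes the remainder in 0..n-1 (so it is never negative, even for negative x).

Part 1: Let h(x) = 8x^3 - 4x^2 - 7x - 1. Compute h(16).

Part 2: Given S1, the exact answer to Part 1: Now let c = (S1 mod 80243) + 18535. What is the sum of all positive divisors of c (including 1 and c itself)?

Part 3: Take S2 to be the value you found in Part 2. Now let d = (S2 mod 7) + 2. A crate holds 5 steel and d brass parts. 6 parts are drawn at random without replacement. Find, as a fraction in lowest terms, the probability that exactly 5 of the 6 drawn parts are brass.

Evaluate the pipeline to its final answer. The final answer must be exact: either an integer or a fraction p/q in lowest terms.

Part 1: 8*(16)^3 - 4*(16)^2 - 7*(16)^1 - 1 = (32768) + (-1024) + (-112) + (-1) = 31631; answer 31631
Part 2: S1 = 31631; c = 50166; 50166 = 2 * 3^3 * 929; sigma = (1 + 2) * (1 + 3 + 9 + 27) * (1 + 929) = 3 * 40 * 930 = 111600; answer 111600
Part 3: S2 = 111600; d = 8; total draws C(13,6) = 1716; favorable C(8,5)*C(5,1) = 280; P = 70/429; answer 70/429

70/429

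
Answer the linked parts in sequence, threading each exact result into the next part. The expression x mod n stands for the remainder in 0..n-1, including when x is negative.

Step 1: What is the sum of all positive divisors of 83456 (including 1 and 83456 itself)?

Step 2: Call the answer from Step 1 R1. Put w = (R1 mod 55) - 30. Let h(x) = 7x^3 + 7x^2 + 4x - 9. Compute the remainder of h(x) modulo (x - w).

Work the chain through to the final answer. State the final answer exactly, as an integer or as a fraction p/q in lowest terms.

Step 1: 83456 = 2^9 * 163; sigma = (1 + 2 + 4 + 8 + 16 + 32 + 64 + 128 + 256 + 512) * (1 + 163) = 1023 * 164 = 167772; answer 167772
Step 2: R1 = 167772; w = -8; remainder = value at the root: 7*(-8)^3 + 7*(-8)^2 + 4*(-8)^1 - 9 = (-3584) + (448) + (-32) + (-9) = -3177; answer -3177

-3177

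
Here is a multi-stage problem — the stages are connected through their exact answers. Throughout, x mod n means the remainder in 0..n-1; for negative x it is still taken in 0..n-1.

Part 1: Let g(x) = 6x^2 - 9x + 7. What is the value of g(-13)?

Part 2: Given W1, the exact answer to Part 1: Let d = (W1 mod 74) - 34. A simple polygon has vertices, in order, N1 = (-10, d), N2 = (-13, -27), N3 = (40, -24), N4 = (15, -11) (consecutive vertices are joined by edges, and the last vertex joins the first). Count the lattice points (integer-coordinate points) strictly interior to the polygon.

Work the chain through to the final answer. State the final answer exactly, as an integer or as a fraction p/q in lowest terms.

Part 1: 6*(-13)^2 - 9*(-13)^1 + 7 = (1014) + (117) + (7) = 1138; answer 1138
Part 2: W1 = 1138; d = -6; cross terms: (-10*-27 - -13*-6)=192, (-13*-24 - 40*-27)=1392, (40*-11 - 15*-24)=-80, (15*-6 - -10*-11)=-200; twice the area = |1304| = 1304; area = 652; boundary points = 3 + 1 + 1 + 5 = 10; strictly interior points = area - boundary/2 + 1 = 648; answer 648

648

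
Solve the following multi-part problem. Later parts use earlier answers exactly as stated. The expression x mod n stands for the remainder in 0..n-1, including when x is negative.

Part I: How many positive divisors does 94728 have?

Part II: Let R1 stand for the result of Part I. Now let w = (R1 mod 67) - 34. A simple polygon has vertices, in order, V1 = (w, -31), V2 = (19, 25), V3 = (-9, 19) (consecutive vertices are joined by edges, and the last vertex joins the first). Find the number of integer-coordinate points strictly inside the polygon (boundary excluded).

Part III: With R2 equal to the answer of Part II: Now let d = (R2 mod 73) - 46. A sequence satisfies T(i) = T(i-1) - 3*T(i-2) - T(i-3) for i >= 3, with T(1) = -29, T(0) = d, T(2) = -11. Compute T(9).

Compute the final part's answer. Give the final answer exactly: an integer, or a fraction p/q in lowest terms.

4163

Part I: 94728 = 2^3 * 3 * 3947; number of divisors = (3+1) * (1+1) * (1+1) = 16; answer 16
Part II: R1 = 16; w = -18; cross terms: (-18*25 - 19*-31)=139, (19*19 - -9*25)=586, (-9*-31 - -18*19)=621; twice the area = |1346| = 1346; area = 673; boundary points = 1 + 2 + 1 = 4; strictly interior points = area - boundary/2 + 1 = 672; answer 672
Part III: R2 = 672; d = -31; T(3) = 1*(-11) - 3*(-29) - 1*(-31) = 107; iterating: T(3)=107, T(4)=169, T(5)=-141, T(6)=-755, T(7)=-501, T(8)=1905, T(9)=4163; answer 4163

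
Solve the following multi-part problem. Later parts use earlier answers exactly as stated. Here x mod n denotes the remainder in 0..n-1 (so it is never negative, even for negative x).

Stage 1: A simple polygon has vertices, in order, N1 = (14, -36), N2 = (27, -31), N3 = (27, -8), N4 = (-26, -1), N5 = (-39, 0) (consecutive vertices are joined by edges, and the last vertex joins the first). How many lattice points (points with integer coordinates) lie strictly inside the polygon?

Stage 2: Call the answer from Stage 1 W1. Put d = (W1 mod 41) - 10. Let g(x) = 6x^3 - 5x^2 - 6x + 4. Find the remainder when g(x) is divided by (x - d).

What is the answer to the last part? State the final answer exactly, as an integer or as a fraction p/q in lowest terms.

19039

Stage 1: cross terms: (14*-31 - 27*-36)=538, (27*-8 - 27*-31)=621, (27*-1 - -26*-8)=-235, (-26*0 - -39*-1)=-39, (-39*-36 - 14*0)=1404; twice the area = |2289| = 2289; area = 2289/2; boundary points = 1 + 23 + 1 + 1 + 1 = 27; strictly interior points = area - boundary/2 + 1 = 1132; answer 1132
Stage 2: W1 = 1132; d = 15; remainder = value at the root: 6*(15)^3 - 5*(15)^2 - 6*(15)^1 + 4 = (20250) + (-1125) + (-90) + (4) = 19039; answer 19039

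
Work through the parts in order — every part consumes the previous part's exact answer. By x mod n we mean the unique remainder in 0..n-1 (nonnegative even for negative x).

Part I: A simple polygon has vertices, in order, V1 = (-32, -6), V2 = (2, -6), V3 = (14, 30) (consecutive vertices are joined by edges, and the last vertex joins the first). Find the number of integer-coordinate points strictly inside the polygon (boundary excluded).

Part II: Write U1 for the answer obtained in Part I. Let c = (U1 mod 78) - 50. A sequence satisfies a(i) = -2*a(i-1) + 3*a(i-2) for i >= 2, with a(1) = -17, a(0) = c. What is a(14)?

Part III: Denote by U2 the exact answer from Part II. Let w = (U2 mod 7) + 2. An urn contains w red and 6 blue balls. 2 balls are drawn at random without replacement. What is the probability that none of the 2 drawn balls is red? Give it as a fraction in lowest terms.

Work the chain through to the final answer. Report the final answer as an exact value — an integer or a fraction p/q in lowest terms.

15/91

Part I: cross terms: (-32*-6 - 2*-6)=204, (2*30 - 14*-6)=144, (14*-6 - -32*30)=876; twice the area = |1224| = 1224; area = 612; boundary points = 34 + 12 + 2 = 48; strictly interior points = area - boundary/2 + 1 = 589; answer 589
Part II: U1 = 589; c = -7; a(2) = -2*(-17) + 3*(-7) = 13; iterating: a(2)=13, a(3)=-77, a(4)=193, a(5)=-617, a(6)=1813, a(7)=-5477, a(8)=16393, a(9)=-49217, a(10)=147613, a(11)=-442877, a(12)=1328593, a(13)=-3985817, a(14)=11957413; answer 11957413
Part III: U2 = 11957413; w = 8; total draws C(14,2) = 91; favorable C(6,2) = 15; P = 15/91; answer 15/91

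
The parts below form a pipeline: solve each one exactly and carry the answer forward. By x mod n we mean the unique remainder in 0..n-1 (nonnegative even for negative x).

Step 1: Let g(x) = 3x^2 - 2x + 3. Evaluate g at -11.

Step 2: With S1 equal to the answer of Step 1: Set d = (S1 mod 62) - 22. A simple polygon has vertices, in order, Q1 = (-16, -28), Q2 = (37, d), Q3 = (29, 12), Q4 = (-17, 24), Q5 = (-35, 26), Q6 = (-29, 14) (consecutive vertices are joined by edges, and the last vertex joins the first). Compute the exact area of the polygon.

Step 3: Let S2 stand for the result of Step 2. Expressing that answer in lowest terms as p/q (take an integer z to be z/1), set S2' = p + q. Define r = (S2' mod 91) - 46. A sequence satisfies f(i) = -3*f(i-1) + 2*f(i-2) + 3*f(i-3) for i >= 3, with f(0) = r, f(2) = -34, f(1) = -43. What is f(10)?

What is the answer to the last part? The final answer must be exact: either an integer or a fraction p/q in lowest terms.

-776140

Step 1: 3*(-11)^2 - 2*(-11)^1 + 3 = (363) + (22) + (3) = 388; answer 388
Step 2: S1 = 388; d = -6; cross terms: (-16*-6 - 37*-28)=1132, (37*12 - 29*-6)=618, (29*24 - -17*12)=900, (-17*26 - -35*24)=398, (-35*14 - -29*26)=264, (-29*-28 - -16*14)=1036; twice the area = |4348| = 4348; area = 2174; answer 2174
Step 3: S2 = 2174; threaded value p + q = 2175; r = 36; f(3) = -3*(-34) + 2*(-43) + 3*(36) = 124; iterating: f(3)=124, f(4)=-569, f(5)=1853, f(6)=-6325, f(7)=20974, f(8)=-70013, f(9)=233012, f(10)=-776140; answer -776140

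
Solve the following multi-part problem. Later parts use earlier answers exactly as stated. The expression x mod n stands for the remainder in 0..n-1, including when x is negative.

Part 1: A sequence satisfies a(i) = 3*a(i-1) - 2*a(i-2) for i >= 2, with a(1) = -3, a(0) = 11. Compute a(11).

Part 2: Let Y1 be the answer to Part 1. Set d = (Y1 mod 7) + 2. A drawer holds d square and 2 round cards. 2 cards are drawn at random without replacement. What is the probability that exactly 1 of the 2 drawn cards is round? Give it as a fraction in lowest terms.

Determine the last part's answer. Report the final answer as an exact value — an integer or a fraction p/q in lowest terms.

Part 1: a(2) = 3*(-3) - 2*(11) = -31; iterating: a(2)=-31, a(3)=-87, a(4)=-199, a(5)=-423, a(6)=-871, a(7)=-1767, a(8)=-3559, a(9)=-7143, a(10)=-14311, a(11)=-28647; answer -28647
Part 2: Y1 = -28647; d = 6; total draws C(8,2) = 28; favorable C(2,1)*C(6,1) = 12; P = 3/7; answer 3/7

3/7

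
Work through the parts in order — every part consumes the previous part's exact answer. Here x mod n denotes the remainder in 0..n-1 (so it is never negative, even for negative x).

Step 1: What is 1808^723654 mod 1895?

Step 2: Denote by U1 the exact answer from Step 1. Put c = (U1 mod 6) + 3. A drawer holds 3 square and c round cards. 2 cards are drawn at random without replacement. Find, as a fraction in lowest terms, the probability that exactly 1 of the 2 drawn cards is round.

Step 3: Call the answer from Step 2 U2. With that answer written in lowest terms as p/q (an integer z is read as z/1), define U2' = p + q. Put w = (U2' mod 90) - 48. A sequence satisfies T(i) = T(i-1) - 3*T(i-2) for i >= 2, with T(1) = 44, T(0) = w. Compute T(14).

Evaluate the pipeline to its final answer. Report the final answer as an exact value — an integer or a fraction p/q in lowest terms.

-128341

Step 1: squarings mod 1895: 1808^1=1808, 1808^2=1884, 1808^4=121, 1808^8=1376, 1808^16=271, 1808^32=1431, 1808^64=1161, 1808^128=576, 1808^256=151, 1808^512=61, 1808^1024=1826, 1808^2048=971, 1808^4096=1026, 1808^8192=951, 1808^16384=486, 1808^32768=1216, 1808^65536=556, 1808^131072=251, 1808^262144=466, 1808^524288=1126; 1808^723654 = 1808^2 * 1808^4 * 1808^64 * 1808^128 * 1808^512 * 1808^2048 * 1808^65536 * 1808^131072 * 1808^524288 = 759 (mod 1895); answer 759
Step 2: U1 = 759; c = 6; total draws C(9,2) = 36; favorable C(6,1)*C(3,1) = 18; P = 1/2; answer 1/2
Step 3: U2 = 1/2; threaded value p + q = 3; w = -45; T(2) = 1*(44) - 3*(-45) = 179; iterating: T(2)=179, T(3)=47, T(4)=-490, T(5)=-631, T(6)=839, T(7)=2732, T(8)=215, T(9)=-7981, T(10)=-8626, T(11)=15317, T(12)=41195, T(13)=-4756, T(14)=-128341; answer -128341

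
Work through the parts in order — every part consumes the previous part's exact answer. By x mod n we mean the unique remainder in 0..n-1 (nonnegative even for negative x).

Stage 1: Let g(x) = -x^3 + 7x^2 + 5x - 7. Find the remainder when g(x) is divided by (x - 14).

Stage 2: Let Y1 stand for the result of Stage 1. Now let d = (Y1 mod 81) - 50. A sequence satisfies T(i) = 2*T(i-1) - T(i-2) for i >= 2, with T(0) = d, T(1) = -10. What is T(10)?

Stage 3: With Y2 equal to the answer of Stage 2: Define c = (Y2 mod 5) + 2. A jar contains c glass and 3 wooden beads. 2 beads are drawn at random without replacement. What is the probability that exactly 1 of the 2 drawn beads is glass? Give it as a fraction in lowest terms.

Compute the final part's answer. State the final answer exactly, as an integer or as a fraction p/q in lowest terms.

15/28

Stage 1: remainder = value at the root: -1*(14)^3 + 7*(14)^2 + 5*(14)^1 - 7 = (-2744) + (1372) + (70) + (-7) = -1309; answer -1309
Stage 2: Y1 = -1309; d = 18; T(2) = 2*(-10) - 1*(18) = -38; iterating: T(2)=-38, T(3)=-66, T(4)=-94, T(5)=-122, T(6)=-150, T(7)=-178, T(8)=-206, T(9)=-234, T(10)=-262; answer -262
Stage 3: Y2 = -262; c = 5; total draws C(8,2) = 28; favorable C(5,1)*C(3,1) = 15; P = 15/28; answer 15/28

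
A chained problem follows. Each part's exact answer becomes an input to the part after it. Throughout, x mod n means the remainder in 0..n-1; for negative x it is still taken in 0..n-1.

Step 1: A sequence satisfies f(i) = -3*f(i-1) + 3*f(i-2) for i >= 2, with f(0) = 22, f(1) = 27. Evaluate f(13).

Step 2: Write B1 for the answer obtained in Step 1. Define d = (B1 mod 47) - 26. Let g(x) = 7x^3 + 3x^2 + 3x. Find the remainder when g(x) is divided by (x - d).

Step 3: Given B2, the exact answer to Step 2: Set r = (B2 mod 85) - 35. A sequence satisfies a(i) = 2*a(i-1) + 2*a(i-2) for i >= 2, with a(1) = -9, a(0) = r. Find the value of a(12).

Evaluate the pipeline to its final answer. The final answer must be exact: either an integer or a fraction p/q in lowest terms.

Step 1: f(2) = -3*(27) + 3*(22) = -15; iterating: f(2)=-15, f(3)=126, f(4)=-423, f(5)=1647, f(6)=-6210, f(7)=23571, f(8)=-89343, f(9)=338742, f(10)=-1284255, f(11)=4868991, f(12)=-18459738, f(13)=69986187; answer 69986187
Step 2: B1 = 69986187; d = 12; remainder = value at the root: 7*(12)^3 + 3*(12)^2 + 3*(12)^1 = (12096) + (432) + (36) = 12564; answer 12564
Step 3: B2 = 12564; r = 34; a(2) = 2*(-9) + 2*(34) = 50; iterating: a(2)=50, a(3)=82, a(4)=264, a(5)=692, a(6)=1912, a(7)=5208, a(8)=14240, a(9)=38896, a(10)=106272, a(11)=290336, a(12)=793216; answer 793216

793216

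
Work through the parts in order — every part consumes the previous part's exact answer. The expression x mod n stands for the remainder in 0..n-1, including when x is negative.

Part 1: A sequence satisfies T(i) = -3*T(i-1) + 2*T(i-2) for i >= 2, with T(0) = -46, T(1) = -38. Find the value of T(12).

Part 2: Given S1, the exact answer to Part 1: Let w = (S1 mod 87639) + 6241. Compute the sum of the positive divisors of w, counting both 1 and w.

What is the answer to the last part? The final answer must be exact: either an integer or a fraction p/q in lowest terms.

45864

Part 1: T(2) = -3*(-38) + 2*(-46) = 22; iterating: T(2)=22, T(3)=-142, T(4)=470, T(5)=-1694, T(6)=6022, T(7)=-21454, T(8)=76406, T(9)=-272126, T(10)=969190, T(11)=-3451822, T(12)=12293846; answer 12293846
Part 2: S1 = 12293846; w = 30627; 30627 = 3^2 * 41 * 83; sigma = (1 + 3 + 9) * (1 + 41) * (1 + 83) = 13 * 42 * 84 = 45864; answer 45864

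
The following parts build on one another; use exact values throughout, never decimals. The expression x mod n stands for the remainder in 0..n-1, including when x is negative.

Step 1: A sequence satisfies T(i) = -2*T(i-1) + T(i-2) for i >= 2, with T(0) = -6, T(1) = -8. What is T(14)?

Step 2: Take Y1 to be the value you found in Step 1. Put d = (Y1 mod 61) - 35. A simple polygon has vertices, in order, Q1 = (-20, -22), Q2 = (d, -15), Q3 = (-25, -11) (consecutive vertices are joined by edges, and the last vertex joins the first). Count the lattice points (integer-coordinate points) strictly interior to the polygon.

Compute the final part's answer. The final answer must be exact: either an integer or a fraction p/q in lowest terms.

26

Step 1: T(2) = -2*(-8) + 1*(-6) = 10; iterating: T(2)=10, T(3)=-28, T(4)=66, T(5)=-160, T(6)=386, T(7)=-932, T(8)=2250, T(9)=-5432, T(10)=13114, T(11)=-31660, T(12)=76434, T(13)=-184528, T(14)=445490; answer 445490
Step 2: Y1 = 445490; d = -28; cross terms: (-20*-15 - -28*-22)=-316, (-28*-11 - -25*-15)=-67, (-25*-22 - -20*-11)=330; twice the area = |-53| = 53; area = 53/2; boundary points = 1 + 1 + 1 = 3; strictly interior points = area - boundary/2 + 1 = 26; answer 26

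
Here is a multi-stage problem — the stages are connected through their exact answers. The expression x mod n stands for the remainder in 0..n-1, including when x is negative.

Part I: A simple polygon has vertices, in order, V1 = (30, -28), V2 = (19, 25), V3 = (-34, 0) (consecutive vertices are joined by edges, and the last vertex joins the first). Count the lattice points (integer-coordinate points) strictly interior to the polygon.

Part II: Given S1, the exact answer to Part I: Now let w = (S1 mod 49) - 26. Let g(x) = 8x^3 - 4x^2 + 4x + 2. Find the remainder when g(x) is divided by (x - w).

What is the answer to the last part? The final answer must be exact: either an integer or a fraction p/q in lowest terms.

-1118

Part I: cross terms: (30*25 - 19*-28)=1282, (19*0 - -34*25)=850, (-34*-28 - 30*0)=952; twice the area = |3084| = 3084; area = 1542; boundary points = 1 + 1 + 4 = 6; strictly interior points = area - boundary/2 + 1 = 1540; answer 1540
Part II: S1 = 1540; w = -5; remainder = value at the root: 8*(-5)^3 - 4*(-5)^2 + 4*(-5)^1 + 2 = (-1000) + (-100) + (-20) + (2) = -1118; answer -1118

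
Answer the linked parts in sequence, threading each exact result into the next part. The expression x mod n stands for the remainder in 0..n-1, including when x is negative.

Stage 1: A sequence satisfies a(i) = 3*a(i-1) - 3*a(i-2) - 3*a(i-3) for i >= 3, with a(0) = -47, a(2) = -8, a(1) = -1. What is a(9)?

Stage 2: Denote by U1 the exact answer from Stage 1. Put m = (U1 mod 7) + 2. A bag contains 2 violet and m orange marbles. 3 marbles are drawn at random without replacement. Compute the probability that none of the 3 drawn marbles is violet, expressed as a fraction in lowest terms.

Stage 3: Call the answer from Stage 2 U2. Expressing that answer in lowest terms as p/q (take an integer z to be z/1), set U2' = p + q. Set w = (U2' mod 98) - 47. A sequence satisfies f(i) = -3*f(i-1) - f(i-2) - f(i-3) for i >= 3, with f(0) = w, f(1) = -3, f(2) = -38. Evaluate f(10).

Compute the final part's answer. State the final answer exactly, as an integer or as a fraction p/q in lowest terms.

-188114

Stage 1: a(3) = 3*(-8) - 3*(-1) - 3*(-47) = 120; iterating: a(3)=120, a(4)=387, a(5)=825, a(6)=954, a(7)=-774, a(8)=-7659, a(9)=-23517; answer -23517
Stage 2: U1 = -23517; m = 5; total draws C(7,3) = 35; favorable C(5,3) = 10; P = 2/7; answer 2/7
Stage 3: U2 = 2/7; threaded value p + q = 9; w = -38; f(3) = -3*(-38) - 1*(-3) - 1*(-38) = 155; iterating: f(3)=155, f(4)=-424, f(5)=1155, f(6)=-3196, f(7)=8857, f(8)=-24530, f(9)=67929, f(10)=-188114; answer -188114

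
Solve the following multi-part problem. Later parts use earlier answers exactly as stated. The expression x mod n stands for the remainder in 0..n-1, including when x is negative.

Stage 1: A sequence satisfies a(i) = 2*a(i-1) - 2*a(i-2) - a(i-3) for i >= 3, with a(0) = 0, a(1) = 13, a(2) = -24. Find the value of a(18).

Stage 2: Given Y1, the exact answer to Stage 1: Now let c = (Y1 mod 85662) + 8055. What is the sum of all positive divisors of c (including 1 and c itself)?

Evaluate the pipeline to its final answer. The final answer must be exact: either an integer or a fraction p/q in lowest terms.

Stage 1: a(3) = 2*(-24) - 2*(13) - 1*(0) = -74; iterating: a(3)=-74, a(4)=-113, a(5)=-54, a(6)=192, a(7)=605, a(8)=880, a(9)=358, a(10)=-1649, a(11)=-4894, a(12)=-6848, a(13)=-2259, a(14)=14072, a(15)=39510, a(16)=53135, a(17)=13178, a(18)=-119424; answer -119424
Stage 2: Y1 = -119424; c = 59955; 59955 = 3 * 5 * 7 * 571; sigma = (1 + 3) * (1 + 5) * (1 + 7) * (1 + 571) = 4 * 6 * 8 * 572 = 109824; answer 109824

109824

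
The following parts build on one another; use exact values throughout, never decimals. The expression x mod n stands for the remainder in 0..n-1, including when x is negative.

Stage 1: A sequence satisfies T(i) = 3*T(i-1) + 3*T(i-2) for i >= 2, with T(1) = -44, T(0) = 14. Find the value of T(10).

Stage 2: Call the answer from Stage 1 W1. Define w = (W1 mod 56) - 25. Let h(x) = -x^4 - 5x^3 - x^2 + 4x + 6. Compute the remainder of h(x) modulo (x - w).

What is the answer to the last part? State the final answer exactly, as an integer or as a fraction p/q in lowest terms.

-39

Stage 1: T(2) = 3*(-44) + 3*(14) = -90; iterating: T(2)=-90, T(3)=-402, T(4)=-1476, T(5)=-5634, T(6)=-21330, T(7)=-80892, T(8)=-306666, T(9)=-1162674, T(10)=-4408020; answer -4408020
Stage 2: W1 = -4408020; w = -5; remainder = value at the root: -1*(-5)^4 - 5*(-5)^3 - 1*(-5)^2 + 4*(-5)^1 + 6 = (-625) + (625) + (-25) + (-20) + (6) = -39; answer -39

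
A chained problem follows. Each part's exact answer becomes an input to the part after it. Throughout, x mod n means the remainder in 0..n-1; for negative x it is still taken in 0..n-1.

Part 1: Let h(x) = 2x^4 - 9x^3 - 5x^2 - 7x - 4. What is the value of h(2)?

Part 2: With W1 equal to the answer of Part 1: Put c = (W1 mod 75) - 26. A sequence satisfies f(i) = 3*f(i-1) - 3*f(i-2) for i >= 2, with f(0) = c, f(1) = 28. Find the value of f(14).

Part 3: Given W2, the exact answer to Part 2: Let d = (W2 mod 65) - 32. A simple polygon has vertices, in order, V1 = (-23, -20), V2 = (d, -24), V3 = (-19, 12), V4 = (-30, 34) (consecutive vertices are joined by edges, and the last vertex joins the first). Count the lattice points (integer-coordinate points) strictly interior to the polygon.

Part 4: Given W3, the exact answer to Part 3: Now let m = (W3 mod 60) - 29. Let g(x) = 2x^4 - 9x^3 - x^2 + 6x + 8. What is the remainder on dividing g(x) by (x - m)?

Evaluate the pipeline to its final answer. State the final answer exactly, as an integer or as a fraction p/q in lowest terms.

Part 1: 2*(2)^4 - 9*(2)^3 - 5*(2)^2 - 7*(2)^1 - 4 = (32) + (-72) + (-20) + (-14) + (-4) = -78; answer -78
Part 2: W1 = -78; c = 46; f(2) = 3*(28) - 3*(46) = -54; iterating: f(2)=-54, f(3)=-246, f(4)=-576, f(5)=-990, f(6)=-1242, f(7)=-756, f(8)=1458, f(9)=6642, f(10)=15552, f(11)=26730, f(12)=33534, f(13)=20412, f(14)=-39366; answer -39366
Part 3: W2 = -39366; d = -8; cross terms: (-23*-24 - -8*-20)=392, (-8*12 - -19*-24)=-552, (-19*34 - -30*12)=-286, (-30*-20 - -23*34)=1382; twice the area = |936| = 936; area = 468; boundary points = 1 + 1 + 11 + 1 = 14; strictly interior points = area - boundary/2 + 1 = 462; answer 462
Part 4: W3 = 462; m = 13; remainder = value at the root: 2*(13)^4 - 9*(13)^3 - 1*(13)^2 + 6*(13)^1 + 8 = (57122) + (-19773) + (-169) + (78) + (8) = 37266; answer 37266

37266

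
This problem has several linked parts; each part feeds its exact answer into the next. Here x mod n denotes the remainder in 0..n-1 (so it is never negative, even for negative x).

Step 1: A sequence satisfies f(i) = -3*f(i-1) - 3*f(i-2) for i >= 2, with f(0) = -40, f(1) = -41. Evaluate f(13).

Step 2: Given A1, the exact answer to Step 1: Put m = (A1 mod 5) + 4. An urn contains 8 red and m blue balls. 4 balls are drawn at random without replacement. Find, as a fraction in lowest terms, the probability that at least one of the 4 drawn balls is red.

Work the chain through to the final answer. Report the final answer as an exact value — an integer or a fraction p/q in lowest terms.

142/143

Step 1: f(2) = -3*(-41) - 3*(-40) = 243; iterating: f(2)=243, f(3)=-606, f(4)=1089, f(5)=-1449, f(6)=1080, f(7)=1107, f(8)=-6561, f(9)=16362, f(10)=-29403, f(11)=39123, f(12)=-29160, f(13)=-29889; answer -29889
Step 2: A1 = -29889; m = 5; total draws C(13,4) = 715; complement C(5,4) = 5; favorable 715 - 5 = 710; P = 142/143; answer 142/143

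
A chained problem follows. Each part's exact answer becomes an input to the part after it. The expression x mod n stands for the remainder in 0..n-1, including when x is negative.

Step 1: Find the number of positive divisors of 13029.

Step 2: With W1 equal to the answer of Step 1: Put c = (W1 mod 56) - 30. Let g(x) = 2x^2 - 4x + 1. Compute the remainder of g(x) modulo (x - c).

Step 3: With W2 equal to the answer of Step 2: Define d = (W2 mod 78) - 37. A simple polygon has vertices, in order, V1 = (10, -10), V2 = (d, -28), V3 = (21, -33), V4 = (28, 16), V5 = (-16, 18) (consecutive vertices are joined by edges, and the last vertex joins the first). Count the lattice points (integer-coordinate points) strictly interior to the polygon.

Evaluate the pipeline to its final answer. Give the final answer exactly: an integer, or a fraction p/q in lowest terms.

Step 1: 13029 = 3 * 43 * 101; number of divisors = (1+1) * (1+1) * (1+1) = 8; answer 8
Step 2: W1 = 8; c = -22; remainder = value at the root: 2*(-22)^2 - 4*(-22)^1 + 1 = (968) + (88) + (1) = 1057; answer 1057
Step 3: W2 = 1057; d = 6; cross terms: (10*-28 - 6*-10)=-220, (6*-33 - 21*-28)=390, (21*16 - 28*-33)=1260, (28*18 - -16*16)=760, (-16*-10 - 10*18)=-20; twice the area = |2170| = 2170; area = 1085; boundary points = 2 + 5 + 7 + 2 + 2 = 18; strictly interior points = area - boundary/2 + 1 = 1077; answer 1077

1077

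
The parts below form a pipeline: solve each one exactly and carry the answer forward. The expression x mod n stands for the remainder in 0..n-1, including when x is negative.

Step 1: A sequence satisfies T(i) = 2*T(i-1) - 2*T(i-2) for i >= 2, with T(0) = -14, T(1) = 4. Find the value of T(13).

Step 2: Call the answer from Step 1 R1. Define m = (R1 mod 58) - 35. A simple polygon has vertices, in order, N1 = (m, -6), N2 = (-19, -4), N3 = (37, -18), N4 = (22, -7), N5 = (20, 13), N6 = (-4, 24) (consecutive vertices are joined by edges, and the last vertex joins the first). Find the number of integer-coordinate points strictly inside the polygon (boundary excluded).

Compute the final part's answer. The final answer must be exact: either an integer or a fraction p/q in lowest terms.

751

Step 1: T(2) = 2*(4) - 2*(-14) = 36; iterating: T(2)=36, T(3)=64, T(4)=56, T(5)=-16, T(6)=-144, T(7)=-256, T(8)=-224, T(9)=64, T(10)=576, T(11)=1024, T(12)=896, T(13)=-256; answer -256
Step 2: R1 = -256; m = -1; cross terms: (-1*-4 - -19*-6)=-110, (-19*-18 - 37*-4)=490, (37*-7 - 22*-18)=137, (22*13 - 20*-7)=426, (20*24 - -4*13)=532, (-4*-6 - -1*24)=48; twice the area = |1523| = 1523; area = 1523/2; boundary points = 2 + 14 + 1 + 2 + 1 + 3 = 23; strictly interior points = area - boundary/2 + 1 = 751; answer 751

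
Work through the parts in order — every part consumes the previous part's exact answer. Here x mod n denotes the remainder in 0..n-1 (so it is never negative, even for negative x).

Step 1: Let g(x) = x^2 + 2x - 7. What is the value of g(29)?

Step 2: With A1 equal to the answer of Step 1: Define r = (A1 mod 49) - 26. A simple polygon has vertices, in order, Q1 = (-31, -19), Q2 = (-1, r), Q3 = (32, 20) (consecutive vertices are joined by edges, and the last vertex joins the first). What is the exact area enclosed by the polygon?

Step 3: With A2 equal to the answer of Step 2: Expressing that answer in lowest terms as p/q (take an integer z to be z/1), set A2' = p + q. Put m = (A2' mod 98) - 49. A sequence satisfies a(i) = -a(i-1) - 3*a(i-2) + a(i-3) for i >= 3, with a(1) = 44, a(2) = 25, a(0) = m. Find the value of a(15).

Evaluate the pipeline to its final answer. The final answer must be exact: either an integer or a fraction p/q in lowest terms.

Step 1: 1*(29)^2 + 2*(29)^1 - 7 = (841) + (58) + (-7) = 892; answer 892
Step 2: A1 = 892; r = -16; cross terms: (-31*-16 - -1*-19)=477, (-1*20 - 32*-16)=492, (32*-19 - -31*20)=12; twice the area = |981| = 981; area = 981/2; answer 981/2
Step 3: A2 = 981/2; threaded value p + q = 983; m = -46; a(3) = -1*(25) - 3*(44) + 1*(-46) = -203; iterating: a(3)=-203, a(4)=172, a(5)=462, a(6)=-1181, a(7)=-33, a(8)=4038, a(9)=-5120, a(10)=-7027, a(11)=26425, a(12)=-10464, a(13)=-75838, a(14)=133655, a(15)=83395; answer 83395

83395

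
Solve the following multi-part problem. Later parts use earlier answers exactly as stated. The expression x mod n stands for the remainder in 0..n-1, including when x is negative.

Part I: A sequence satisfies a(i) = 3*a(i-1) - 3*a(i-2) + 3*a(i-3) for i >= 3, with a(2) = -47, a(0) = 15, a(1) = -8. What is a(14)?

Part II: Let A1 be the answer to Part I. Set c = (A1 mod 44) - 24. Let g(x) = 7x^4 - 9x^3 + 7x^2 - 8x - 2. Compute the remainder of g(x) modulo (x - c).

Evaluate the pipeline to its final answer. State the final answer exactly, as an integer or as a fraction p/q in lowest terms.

Part I: a(3) = 3*(-47) - 3*(-8) + 3*(15) = -72; iterating: a(3)=-72, a(4)=-99, a(5)=-222, a(6)=-585, a(7)=-1386, a(8)=-3069, a(9)=-6804, a(10)=-15363, a(11)=-34884, a(12)=-78975, a(13)=-178362, a(14)=-402813; answer -402813
Part II: A1 = -402813; c = -17; remainder = value at the root: 7*(-17)^4 - 9*(-17)^3 + 7*(-17)^2 - 8*(-17)^1 - 2 = (584647) + (44217) + (2023) + (136) + (-2) = 631021; answer 631021

631021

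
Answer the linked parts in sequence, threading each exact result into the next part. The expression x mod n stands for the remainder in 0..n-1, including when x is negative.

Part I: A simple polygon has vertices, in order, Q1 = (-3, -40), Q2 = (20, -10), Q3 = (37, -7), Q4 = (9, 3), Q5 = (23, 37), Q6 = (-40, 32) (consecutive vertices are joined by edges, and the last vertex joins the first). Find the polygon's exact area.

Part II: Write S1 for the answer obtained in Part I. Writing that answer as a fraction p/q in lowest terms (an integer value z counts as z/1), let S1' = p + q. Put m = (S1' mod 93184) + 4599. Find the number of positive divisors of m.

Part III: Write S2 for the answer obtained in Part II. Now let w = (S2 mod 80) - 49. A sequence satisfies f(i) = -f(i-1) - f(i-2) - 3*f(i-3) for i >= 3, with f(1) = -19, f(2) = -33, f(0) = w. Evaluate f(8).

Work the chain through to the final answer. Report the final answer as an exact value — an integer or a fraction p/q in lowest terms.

Part I: cross terms: (-3*-10 - 20*-40)=830, (20*-7 - 37*-10)=230, (37*3 - 9*-7)=174, (9*37 - 23*3)=264, (23*32 - -40*37)=2216, (-40*-40 - -3*32)=1696; twice the area = |5410| = 5410; area = 2705; answer 2705
Part II: S1 = 2705; threaded value p + q = 2706; m = 7305; 7305 = 3 * 5 * 487; number of divisors = (1+1) * (1+1) * (1+1) = 8; answer 8
Part III: S2 = 8; w = -41; f(3) = -1*(-33) - 1*(-19) - 3*(-41) = 175; iterating: f(3)=175, f(4)=-85, f(5)=9, f(6)=-449, f(7)=695, f(8)=-273; answer -273

-273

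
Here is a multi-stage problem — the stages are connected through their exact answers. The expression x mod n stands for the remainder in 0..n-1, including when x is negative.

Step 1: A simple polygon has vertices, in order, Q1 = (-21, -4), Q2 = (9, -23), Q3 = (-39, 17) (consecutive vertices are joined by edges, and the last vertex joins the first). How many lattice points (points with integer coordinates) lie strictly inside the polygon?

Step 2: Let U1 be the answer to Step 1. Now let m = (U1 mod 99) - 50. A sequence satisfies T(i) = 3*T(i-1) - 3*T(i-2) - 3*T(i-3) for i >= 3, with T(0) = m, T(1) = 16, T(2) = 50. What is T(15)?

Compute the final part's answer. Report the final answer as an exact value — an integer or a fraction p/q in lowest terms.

Step 1: cross terms: (-21*-23 - 9*-4)=519, (9*17 - -39*-23)=-744, (-39*-4 - -21*17)=513; twice the area = |288| = 288; area = 144; boundary points = 1 + 8 + 3 = 12; strictly interior points = area - boundary/2 + 1 = 139; answer 139
Step 2: U1 = 139; m = -10; T(3) = 3*(50) - 3*(16) - 3*(-10) = 132; iterating: T(3)=132, T(4)=198, T(5)=48, T(6)=-846, T(7)=-3276, T(8)=-7434, T(9)=-9936, T(10)=2322, T(11)=59076, T(12)=200070, T(13)=416016, T(14)=470610, T(15)=-436428; answer -436428

-436428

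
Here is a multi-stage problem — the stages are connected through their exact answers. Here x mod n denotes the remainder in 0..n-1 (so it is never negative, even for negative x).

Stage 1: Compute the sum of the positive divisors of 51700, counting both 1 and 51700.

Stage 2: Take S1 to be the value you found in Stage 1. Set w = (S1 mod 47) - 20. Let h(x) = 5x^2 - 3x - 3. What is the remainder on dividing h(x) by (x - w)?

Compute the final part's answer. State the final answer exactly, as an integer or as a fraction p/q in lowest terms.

5

Stage 1: 51700 = 2^2 * 5^2 * 11 * 47; sigma = (1 + 2 + 4) * (1 + 5 + 25) * (1 + 11) * (1 + 47) = 7 * 31 * 12 * 48 = 124992; answer 124992
Stage 2: S1 = 124992; w = -1; remainder = value at the root: 5*(-1)^2 - 3*(-1)^1 - 3 = (5) + (3) + (-3) = 5; answer 5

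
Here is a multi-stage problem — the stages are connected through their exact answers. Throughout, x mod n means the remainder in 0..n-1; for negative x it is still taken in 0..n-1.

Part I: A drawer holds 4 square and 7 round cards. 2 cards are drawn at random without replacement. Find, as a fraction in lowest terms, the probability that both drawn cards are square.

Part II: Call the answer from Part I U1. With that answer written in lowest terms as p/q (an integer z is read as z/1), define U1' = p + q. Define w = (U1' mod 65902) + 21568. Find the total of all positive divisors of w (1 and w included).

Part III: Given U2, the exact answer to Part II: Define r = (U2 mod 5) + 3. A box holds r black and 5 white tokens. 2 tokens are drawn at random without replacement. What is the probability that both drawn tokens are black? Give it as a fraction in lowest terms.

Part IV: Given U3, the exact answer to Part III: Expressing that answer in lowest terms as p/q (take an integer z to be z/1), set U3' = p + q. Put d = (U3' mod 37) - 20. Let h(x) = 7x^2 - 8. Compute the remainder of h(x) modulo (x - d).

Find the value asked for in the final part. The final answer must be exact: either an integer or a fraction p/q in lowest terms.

1175

Part I: total draws C(11,2) = 55; favorable C(4,2) = 6; P = 6/55; answer 6/55
Part II: U1 = 6/55; threaded value p + q = 61; w = 21629; 21629 = 43 * 503; sigma = (1 + 43) * (1 + 503) = 44 * 504 = 22176; answer 22176
Part III: U2 = 22176; r = 4; total draws C(9,2) = 36; favorable C(4,2) = 6; P = 1/6; answer 1/6
Part IV: U3 = 1/6; threaded value p + q = 7; d = -13; remainder = value at the root: 7*(-13)^2 - 8 = (1183) + (-8) = 1175; answer 1175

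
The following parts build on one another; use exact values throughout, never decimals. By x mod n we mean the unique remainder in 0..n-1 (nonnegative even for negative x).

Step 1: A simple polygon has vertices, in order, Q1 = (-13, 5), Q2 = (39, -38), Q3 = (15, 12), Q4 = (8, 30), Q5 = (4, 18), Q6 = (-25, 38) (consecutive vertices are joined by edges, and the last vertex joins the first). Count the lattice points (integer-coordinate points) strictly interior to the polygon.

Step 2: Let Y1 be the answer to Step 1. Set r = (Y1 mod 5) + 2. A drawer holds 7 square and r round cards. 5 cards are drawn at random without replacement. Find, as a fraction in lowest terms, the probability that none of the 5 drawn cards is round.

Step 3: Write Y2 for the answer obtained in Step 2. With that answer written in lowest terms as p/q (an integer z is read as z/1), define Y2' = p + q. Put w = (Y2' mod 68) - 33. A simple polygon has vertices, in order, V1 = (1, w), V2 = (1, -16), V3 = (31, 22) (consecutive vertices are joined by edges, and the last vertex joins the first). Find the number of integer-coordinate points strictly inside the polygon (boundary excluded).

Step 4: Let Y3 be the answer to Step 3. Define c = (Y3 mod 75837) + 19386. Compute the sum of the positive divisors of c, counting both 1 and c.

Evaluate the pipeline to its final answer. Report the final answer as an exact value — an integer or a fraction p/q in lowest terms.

Step 1: cross terms: (-13*-38 - 39*5)=299, (39*12 - 15*-38)=1038, (15*30 - 8*12)=354, (8*18 - 4*30)=24, (4*38 - -25*18)=602, (-25*5 - -13*38)=369; twice the area = |2686| = 2686; area = 1343; boundary points = 1 + 2 + 1 + 4 + 1 + 3 = 12; strictly interior points = area - boundary/2 + 1 = 1338; answer 1338
Step 2: Y1 = 1338; r = 5; total draws C(12,5) = 792; favorable C(7,5) = 21; P = 7/264; answer 7/264
Step 3: Y2 = 7/264; threaded value p + q = 271; w = 34; cross terms: (1*-16 - 1*34)=-50, (1*22 - 31*-16)=518, (31*34 - 1*22)=1032; twice the area = |1500| = 1500; area = 750; boundary points = 50 + 2 + 6 = 58; strictly interior points = area - boundary/2 + 1 = 722; answer 722
Step 4: Y3 = 722; c = 20108; 20108 = 2^2 * 11 * 457; sigma = (1 + 2 + 4) * (1 + 11) * (1 + 457) = 7 * 12 * 458 = 38472; answer 38472

38472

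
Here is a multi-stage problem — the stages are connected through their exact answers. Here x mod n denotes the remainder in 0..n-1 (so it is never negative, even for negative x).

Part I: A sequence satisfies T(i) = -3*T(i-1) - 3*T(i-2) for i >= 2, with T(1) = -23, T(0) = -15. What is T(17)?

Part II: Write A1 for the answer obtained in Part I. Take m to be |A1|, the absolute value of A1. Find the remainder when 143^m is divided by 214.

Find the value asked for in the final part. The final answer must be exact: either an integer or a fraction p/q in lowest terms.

87

Part I: T(2) = -3*(-23) - 3*(-15) = 114; iterating: T(2)=114, T(3)=-273, T(4)=477, T(5)=-612, T(6)=405, T(7)=621, T(8)=-3078, T(9)=7371, T(10)=-12879, T(11)=16524, T(12)=-10935, T(13)=-16767, T(14)=83106, T(15)=-199017, T(16)=347733, T(17)=-446148; answer -446148
Part II: A1 = -446148; m = 446148; squarings mod 214: 143^1=143, 143^2=119, 143^4=37, 143^8=85, 143^16=163, 143^32=33, 143^64=19, 143^128=147, 143^256=209, 143^512=25, 143^1024=197, 143^2048=75, 143^4096=61, 143^8192=83, 143^16384=41, 143^32768=183, 143^65536=105, 143^131072=111, 143^262144=123; 143^446148 = 143^4 * 143^64 * 143^128 * 143^512 * 143^1024 * 143^2048 * 143^16384 * 143^32768 * 143^131072 * 143^262144 = 87 (mod 214); answer 87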